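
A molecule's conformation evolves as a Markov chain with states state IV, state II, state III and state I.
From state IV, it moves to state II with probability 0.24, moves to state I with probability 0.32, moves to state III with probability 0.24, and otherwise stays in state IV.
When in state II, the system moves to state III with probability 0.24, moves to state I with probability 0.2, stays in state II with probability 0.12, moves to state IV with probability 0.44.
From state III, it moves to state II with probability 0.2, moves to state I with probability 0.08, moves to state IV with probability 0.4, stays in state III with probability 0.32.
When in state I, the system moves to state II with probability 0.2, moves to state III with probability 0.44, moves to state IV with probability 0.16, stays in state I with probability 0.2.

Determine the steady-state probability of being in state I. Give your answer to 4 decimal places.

0.1995

Let the stationary distribution be π with π = πP and π_1 + π_2 + π_3 + π_4 = 1.
π_1 = 0.2·π_1 + 0.44·π_2 + 0.4·π_3 + 0.16·π_4
π_2 = 0.24·π_1 + 0.12·π_2 + 0.2·π_3 + 0.2·π_4
π_3 = 0.24·π_1 + 0.24·π_2 + 0.32·π_3 + 0.44·π_4
Solving with the normalization constraint gives π = (0.3000, 0.1963, 0.3042, 0.1995).
So the stationary probability of state I is 0.1995.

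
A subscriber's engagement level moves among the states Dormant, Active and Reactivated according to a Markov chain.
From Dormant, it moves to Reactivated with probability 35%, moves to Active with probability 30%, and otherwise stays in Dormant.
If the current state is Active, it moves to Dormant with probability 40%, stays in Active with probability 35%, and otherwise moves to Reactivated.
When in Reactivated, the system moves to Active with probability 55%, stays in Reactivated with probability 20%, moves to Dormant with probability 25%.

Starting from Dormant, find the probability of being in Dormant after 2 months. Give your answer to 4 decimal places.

Sum over the intermediate state after 1 month:
P = P(Dormant→Dormant)·P(Dormant→Dormant) + P(Dormant→Active)·P(Active→Dormant) + P(Dormant→Reactivated)·P(Reactivated→Dormant)
  = 0.35×0.35 + 0.3×0.4 + 0.35×0.25
  = 0.1225 + 0.1200 + 0.0875 = 0.3300

0.3300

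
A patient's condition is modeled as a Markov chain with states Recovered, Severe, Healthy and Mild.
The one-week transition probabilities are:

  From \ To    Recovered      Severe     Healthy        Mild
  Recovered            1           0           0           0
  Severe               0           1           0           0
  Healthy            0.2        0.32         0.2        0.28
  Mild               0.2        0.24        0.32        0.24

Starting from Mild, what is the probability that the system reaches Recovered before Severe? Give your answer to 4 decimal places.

Let h(s) be the probability of absorption at Recovered starting from transient state s. Then h(Recovered) = 1 and h(Severe) = 0. By first-step analysis:
h(Healthy) = 0.2·1 + 0.32·0 + 0.2·h(Healthy) + 0.28·h(Mild)
h(Mild) = 0.2·1 + 0.24·0 + 0.32·h(Healthy) + 0.24·h(Mild)
Solving: h(Healthy) = 0.4012, h(Mild) = 0.4321.
Starting from Mild, the probability is 0.4321.

0.4321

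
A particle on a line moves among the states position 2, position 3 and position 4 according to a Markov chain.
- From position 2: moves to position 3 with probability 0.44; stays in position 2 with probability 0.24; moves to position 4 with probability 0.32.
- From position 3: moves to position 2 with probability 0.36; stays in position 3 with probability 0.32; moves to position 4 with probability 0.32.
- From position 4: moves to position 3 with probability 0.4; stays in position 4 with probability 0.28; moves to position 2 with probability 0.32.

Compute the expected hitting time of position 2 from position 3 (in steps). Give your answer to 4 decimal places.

Let t(s) be the expected number of steps to first reach position 2 from state s, with t(position 2) = 0. Conditioning on the first step:
t(position 3) = 1 + 0.32·t(position 3) + 0.32·t(position 4)
t(position 4) = 1 + 0.4·t(position 3) + 0.28·t(position 4)
Solving: t(position 3) = 2.8761, t(position 4) = 2.9867.
Expected steps from position 3 to position 2: 2.8761.

2.8761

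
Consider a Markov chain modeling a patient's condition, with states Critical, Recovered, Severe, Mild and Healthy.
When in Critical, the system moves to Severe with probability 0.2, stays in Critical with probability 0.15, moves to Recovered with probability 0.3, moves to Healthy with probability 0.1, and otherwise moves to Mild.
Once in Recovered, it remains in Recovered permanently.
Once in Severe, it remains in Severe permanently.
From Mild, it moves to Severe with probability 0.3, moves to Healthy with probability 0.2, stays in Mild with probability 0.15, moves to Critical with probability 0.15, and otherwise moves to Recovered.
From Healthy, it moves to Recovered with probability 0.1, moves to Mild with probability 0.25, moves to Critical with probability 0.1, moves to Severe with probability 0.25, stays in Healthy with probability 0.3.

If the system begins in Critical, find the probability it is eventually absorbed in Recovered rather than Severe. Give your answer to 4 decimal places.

0.5170

Let h(s) be the probability of absorption at Recovered starting from transient state s. Then h(Recovered) = 1 and h(Severe) = 0. By first-step analysis:
h(Critical) = 0.15·h(Critical) + 0.3·1 + 0.2·0 + 0.25·h(Mild) + 0.1·h(Healthy)
h(Mild) = 0.15·h(Critical) + 0.2·1 + 0.3·0 + 0.15·h(Mild) + 0.2·h(Healthy)
h(Healthy) = 0.1·h(Critical) + 0.1·1 + 0.25·0 + 0.25·h(Mild) + 0.3·h(Healthy)
Solving: h(Critical) = 0.5170, h(Mild) = 0.4122, h(Healthy) = 0.3639.
Starting from Critical, the probability is 0.5170.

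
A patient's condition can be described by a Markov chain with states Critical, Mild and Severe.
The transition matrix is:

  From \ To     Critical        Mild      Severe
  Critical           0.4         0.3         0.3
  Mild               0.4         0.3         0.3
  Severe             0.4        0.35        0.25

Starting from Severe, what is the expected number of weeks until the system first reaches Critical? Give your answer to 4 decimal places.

Let t(s) be the expected number of weeks to first reach Critical from state s, with t(Critical) = 0. Conditioning on the first week:
t(Mild) = 1 + 0.3·t(Mild) + 0.3·t(Severe)
t(Severe) = 1 + 0.35·t(Mild) + 0.25·t(Severe)
Solving: t(Mild) = 2.5000, t(Severe) = 2.5000.
Expected weeks from Severe to Critical: 2.5000.

2.5000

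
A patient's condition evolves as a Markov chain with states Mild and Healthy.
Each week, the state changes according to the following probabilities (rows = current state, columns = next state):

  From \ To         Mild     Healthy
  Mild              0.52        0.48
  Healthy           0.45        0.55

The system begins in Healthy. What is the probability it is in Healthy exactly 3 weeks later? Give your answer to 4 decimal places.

0.5163

Propagate the distribution vector 3 weeks from Healthy.
After 0 weeks: (0.0000, 1.0000)
After 1 week: (0.4500, 0.5500)
After 2 weeks: (0.4815, 0.5185)
After 3 weeks: (0.4837, 0.5163)
P(in Healthy after 3 weeks) = 0.5163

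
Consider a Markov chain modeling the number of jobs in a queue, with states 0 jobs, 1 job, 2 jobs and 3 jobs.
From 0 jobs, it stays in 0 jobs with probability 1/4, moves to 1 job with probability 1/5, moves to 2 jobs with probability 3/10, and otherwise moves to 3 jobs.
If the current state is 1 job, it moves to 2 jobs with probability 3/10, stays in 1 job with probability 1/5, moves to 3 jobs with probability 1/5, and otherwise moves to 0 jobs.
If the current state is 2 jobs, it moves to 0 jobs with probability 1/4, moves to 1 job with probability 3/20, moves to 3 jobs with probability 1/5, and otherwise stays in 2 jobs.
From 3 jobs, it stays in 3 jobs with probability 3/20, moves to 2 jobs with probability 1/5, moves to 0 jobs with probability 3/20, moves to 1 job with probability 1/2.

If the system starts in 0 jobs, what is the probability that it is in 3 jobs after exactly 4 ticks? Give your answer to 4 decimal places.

0.2021

Propagate the distribution vector 4 ticks from 0 jobs.
After 0 ticks: (1.0000, 0.0000, 0.0000, 0.0000)
After 1 tick: (0.2500, 0.2000, 0.3000, 0.2500)
After 2 ticks: (0.2350, 0.2600, 0.3050, 0.2000)
After 3 ticks: (0.2430, 0.2448, 0.3105, 0.2018)
After 4 ticks: (0.2421, 0.2450, 0.3109, 0.2021)
P(in 3 jobs after 4 ticks) = 0.2021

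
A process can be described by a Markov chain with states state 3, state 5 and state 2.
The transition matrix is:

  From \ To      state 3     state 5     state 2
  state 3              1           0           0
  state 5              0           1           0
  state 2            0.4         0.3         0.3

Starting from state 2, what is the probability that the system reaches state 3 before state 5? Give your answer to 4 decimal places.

0.5714

Let h(s) be the probability of absorption at state 3 starting from transient state s. Then h(state 3) = 1 and h(state 5) = 0. By first-step analysis:
h(state 2) = 0.4·1 + 0.3·0 + 0.3·h(state 2)
Solving: h(state 2) = 0.5714.
Starting from state 2, the probability is 0.5714.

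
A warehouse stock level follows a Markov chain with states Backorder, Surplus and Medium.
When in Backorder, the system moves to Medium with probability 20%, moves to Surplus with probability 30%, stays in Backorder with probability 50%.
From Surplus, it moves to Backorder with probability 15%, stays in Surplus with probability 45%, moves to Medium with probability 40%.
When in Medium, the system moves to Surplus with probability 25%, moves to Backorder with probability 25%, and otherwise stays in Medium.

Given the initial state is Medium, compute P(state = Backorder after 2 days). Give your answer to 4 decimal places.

0.2875

Sum over the intermediate state after 1 day:
P = P(Medium→Backorder)·P(Backorder→Backorder) + P(Medium→Surplus)·P(Surplus→Backorder) + P(Medium→Medium)·P(Medium→Backorder)
  = 0.25×0.5 + 0.25×0.15 + 0.5×0.25
  = 0.1250 + 0.0375 + 0.1250 = 0.2875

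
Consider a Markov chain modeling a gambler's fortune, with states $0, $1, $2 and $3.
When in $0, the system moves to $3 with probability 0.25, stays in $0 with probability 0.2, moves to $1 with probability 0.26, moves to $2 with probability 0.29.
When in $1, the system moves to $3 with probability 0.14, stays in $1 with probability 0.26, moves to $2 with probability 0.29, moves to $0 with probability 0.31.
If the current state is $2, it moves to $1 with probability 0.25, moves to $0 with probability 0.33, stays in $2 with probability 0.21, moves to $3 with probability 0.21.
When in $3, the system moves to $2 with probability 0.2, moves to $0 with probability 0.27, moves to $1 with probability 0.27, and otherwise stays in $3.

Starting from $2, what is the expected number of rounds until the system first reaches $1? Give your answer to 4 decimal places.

Let t(s) be the expected number of rounds to first reach $1 from state s, with t($1) = 0. Conditioning on the first round:
t($0) = 1 + 0.2·t($0) + 0.29·t($2) + 0.25·t($3)
t($2) = 1 + 0.33·t($0) + 0.21·t($2) + 0.21·t($3)
t($3) = 1 + 0.27·t($0) + 0.2·t($2) + 0.26·t($3)
Solving: t($0) = 3.8470, t($2) = 3.8842, t($3) = 3.8048.
Expected rounds from $2 to $1: 3.8842.

3.8842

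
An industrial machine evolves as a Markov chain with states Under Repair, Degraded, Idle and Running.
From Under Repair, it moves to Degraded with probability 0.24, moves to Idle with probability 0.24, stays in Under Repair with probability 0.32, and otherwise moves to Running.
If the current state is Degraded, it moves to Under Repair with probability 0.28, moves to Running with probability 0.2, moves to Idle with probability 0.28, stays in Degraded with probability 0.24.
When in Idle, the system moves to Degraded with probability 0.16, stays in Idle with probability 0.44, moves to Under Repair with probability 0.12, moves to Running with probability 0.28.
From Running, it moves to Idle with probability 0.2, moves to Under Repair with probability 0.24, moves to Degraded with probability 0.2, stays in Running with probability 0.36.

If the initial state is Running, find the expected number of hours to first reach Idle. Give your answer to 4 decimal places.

4.3786

Let t(s) be the expected number of hours to first reach Idle from state s, with t(Idle) = 0. Conditioning on the first hour:
t(Under Repair) = 1 + 0.32·t(Under Repair) + 0.24·t(Degraded) + 0.2·t(Running)
t(Degraded) = 1 + 0.28·t(Under Repair) + 0.24·t(Degraded) + 0.2·t(Running)
t(Running) = 1 + 0.24·t(Under Repair) + 0.2·t(Degraded) + 0.36·t(Running)
Solving: t(Under Repair) = 4.1720, t(Degraded) = 4.0051, t(Running) = 4.3786.
Expected hours from Running to Idle: 4.3786.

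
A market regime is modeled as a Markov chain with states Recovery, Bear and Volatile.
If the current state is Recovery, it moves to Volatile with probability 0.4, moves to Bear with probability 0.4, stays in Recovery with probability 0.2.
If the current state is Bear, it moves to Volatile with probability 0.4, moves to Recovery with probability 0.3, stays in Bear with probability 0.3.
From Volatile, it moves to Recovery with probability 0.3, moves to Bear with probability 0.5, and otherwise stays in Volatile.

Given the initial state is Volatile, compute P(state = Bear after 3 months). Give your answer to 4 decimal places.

Propagate the distribution vector 3 months from Volatile.
After 0 months: (0.0000, 0.0000, 1.0000)
After 1 month: (0.3000, 0.5000, 0.2000)
After 2 months: (0.2700, 0.3700, 0.3600)
After 3 months: (0.2730, 0.3990, 0.3280)
P(in Bear after 3 months) = 0.3990

0.3990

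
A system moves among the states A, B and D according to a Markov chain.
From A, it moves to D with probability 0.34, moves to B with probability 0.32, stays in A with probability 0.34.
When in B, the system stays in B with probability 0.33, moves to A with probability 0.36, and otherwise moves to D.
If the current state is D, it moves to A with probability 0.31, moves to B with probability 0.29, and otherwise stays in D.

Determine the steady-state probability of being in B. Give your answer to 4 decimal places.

Let the stationary distribution be π with π = πP and π_1 + π_2 + π_3 = 1.
π_1 = 0.34·π_1 + 0.36·π_2 + 0.31·π_3
π_2 = 0.32·π_1 + 0.33·π_2 + 0.29·π_3
Solving with the normalization constraint gives π = (0.3357, 0.3126, 0.3517).
So the stationary probability of B is 0.3126.

0.3126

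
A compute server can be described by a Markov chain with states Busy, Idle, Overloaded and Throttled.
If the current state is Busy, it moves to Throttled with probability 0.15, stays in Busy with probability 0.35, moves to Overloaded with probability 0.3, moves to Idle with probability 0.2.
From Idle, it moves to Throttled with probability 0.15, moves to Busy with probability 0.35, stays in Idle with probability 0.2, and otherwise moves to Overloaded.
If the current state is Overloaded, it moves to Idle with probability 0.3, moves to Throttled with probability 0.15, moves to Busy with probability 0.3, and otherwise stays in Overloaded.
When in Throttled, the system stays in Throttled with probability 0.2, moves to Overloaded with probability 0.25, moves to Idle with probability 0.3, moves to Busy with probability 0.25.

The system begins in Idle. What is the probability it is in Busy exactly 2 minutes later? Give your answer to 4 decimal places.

Propagate the distribution vector 2 minutes from Idle.
After 0 minutes: (0.0000, 1.0000, 0.0000, 0.0000)
After 1 minute: (0.3500, 0.2000, 0.3000, 0.1500)
After 2 minutes: (0.3200, 0.2450, 0.2775, 0.1575)
P(in Busy after 2 minutes) = 0.3200

0.3200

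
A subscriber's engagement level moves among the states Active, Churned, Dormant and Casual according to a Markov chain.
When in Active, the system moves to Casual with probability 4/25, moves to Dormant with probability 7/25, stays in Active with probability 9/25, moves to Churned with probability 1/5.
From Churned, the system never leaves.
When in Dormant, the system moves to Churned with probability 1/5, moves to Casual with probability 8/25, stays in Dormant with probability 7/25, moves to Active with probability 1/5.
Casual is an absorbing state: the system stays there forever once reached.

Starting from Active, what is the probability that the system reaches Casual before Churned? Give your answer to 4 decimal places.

0.5059

Let h(s) be the probability of absorption at Casual starting from transient state s. Then h(Casual) = 1 and h(Churned) = 0. By first-step analysis:
h(Active) = 0.36·h(Active) + 0.2·0 + 0.28·h(Dormant) + 0.16·1
h(Dormant) = 0.2·h(Active) + 0.2·0 + 0.28·h(Dormant) + 0.32·1
Solving: h(Active) = 0.5059, h(Dormant) = 0.5850.
Starting from Active, the probability is 0.5059.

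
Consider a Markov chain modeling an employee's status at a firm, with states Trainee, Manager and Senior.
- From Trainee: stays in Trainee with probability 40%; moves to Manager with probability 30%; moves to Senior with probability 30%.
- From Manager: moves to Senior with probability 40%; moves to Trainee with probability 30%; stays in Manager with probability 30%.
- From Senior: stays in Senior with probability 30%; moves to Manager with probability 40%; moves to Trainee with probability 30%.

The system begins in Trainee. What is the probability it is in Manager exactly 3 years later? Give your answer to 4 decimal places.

Propagate the distribution vector 3 years from Trainee.
After 0 years: (1.0000, 0.0000, 0.0000)
After 1 year: (0.4000, 0.3000, 0.3000)
After 2 years: (0.3400, 0.3300, 0.3300)
After 3 years: (0.3340, 0.3330, 0.3330)
P(in Manager after 3 years) = 0.3330

0.3330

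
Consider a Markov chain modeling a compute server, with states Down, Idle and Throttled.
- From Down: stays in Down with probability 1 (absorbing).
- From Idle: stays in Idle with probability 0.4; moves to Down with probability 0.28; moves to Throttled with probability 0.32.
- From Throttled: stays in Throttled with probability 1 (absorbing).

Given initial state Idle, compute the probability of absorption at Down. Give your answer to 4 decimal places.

Let h(s) be the probability of absorption at Down starting from transient state s. Then h(Down) = 1 and h(Throttled) = 0. By first-step analysis:
h(Idle) = 0.28·1 + 0.4·h(Idle) + 0.32·0
Solving: h(Idle) = 0.4667.
Starting from Idle, the probability is 0.4667.

0.4667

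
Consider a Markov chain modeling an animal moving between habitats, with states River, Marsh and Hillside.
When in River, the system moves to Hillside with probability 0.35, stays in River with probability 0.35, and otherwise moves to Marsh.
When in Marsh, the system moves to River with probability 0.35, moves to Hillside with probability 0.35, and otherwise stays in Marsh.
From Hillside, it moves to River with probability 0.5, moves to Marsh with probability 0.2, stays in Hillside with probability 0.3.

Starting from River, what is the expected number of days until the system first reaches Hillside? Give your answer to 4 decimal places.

Let t(s) be the expected number of days to first reach Hillside from state s, with t(Hillside) = 0. Conditioning on the first day:
t(River) = 1 + 0.35·t(River) + 0.3·t(Marsh)
t(Marsh) = 1 + 0.35·t(River) + 0.3·t(Marsh)
Solving: t(River) = 2.8571, t(Marsh) = 2.8571.
Expected days from River to Hillside: 2.8571.

2.8571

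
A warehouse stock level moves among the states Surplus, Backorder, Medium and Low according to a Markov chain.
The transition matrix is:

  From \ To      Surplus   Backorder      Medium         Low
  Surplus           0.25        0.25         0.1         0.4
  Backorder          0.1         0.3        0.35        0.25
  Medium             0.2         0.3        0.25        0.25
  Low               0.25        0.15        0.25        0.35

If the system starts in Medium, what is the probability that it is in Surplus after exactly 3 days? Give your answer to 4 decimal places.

Propagate the distribution vector 3 days from Medium.
After 0 days: (0.0000, 0.0000, 1.0000, 0.0000)
After 1 day: (0.2000, 0.3000, 0.2500, 0.2500)
After 2 days: (0.1925, 0.2525, 0.2500, 0.3050)
After 3 days: (0.1996, 0.2446, 0.2464, 0.3094)
P(in Surplus after 3 days) = 0.1996

0.1996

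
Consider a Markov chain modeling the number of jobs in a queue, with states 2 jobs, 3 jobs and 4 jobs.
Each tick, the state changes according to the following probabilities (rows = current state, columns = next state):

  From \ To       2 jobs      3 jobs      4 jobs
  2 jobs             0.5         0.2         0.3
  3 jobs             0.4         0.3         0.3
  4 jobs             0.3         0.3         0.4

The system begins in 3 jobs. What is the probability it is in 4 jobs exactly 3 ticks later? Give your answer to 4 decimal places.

Propagate the distribution vector 3 ticks from 3 jobs.
After 0 ticks: (0.0000, 1.0000, 0.0000)
After 1 tick: (0.4000, 0.3000, 0.3000)
After 2 ticks: (0.4100, 0.2600, 0.3300)
After 3 ticks: (0.4080, 0.2590, 0.3330)
P(in 4 jobs after 3 ticks) = 0.3330

0.3330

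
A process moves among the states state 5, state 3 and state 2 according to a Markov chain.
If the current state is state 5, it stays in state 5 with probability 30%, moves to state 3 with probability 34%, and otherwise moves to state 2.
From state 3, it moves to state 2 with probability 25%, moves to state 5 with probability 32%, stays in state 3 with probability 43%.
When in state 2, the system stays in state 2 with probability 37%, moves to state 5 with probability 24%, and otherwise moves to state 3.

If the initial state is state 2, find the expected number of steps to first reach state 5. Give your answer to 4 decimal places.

3.6697

Let t(s) be the expected number of steps to first reach state 5 from state s, with t(state 5) = 0. Conditioning on the first step:
t(state 3) = 1 + 0.43·t(state 3) + 0.25·t(state 2)
t(state 2) = 1 + 0.39·t(state 3) + 0.37·t(state 2)
Solving: t(state 3) = 3.3639, t(state 2) = 3.6697.
Expected steps from state 2 to state 5: 3.6697.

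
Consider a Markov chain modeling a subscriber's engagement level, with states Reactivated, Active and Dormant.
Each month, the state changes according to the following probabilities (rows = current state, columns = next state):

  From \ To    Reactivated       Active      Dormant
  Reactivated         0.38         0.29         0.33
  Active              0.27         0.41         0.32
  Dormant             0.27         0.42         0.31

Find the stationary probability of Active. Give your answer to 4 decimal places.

Let the stationary distribution be π with π = πP and π_1 + π_2 + π_3 = 1.
π_1 = 0.38·π_1 + 0.27·π_2 + 0.27·π_3
π_2 = 0.29·π_1 + 0.41·π_2 + 0.42·π_3
Solving with the normalization constraint gives π = (0.3034, 0.3768, 0.3198).
So the stationary probability of Active is 0.3768.

0.3768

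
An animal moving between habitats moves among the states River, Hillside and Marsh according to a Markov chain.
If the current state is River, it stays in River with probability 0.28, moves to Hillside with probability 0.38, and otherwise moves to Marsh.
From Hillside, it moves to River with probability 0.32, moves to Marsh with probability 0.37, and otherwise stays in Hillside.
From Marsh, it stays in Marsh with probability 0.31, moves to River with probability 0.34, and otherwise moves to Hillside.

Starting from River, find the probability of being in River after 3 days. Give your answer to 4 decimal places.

0.3142

Propagate the distribution vector 3 days from River.
After 0 days: (1.0000, 0.0000, 0.0000)
After 1 day: (0.2800, 0.3800, 0.3400)
After 2 days: (0.3156, 0.3432, 0.3412)
After 3 days: (0.3142, 0.3457, 0.3401)
P(in River after 3 days) = 0.3142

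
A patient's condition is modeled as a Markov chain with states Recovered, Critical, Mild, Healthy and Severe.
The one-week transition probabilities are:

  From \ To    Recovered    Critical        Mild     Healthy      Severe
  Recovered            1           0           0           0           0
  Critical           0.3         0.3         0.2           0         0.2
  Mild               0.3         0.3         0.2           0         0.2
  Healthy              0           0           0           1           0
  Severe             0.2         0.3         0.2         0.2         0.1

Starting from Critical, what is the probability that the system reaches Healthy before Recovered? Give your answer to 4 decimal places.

Let h(s) be the probability of absorption at Healthy starting from transient state s. Then h(Healthy) = 1 and h(Recovered) = 0. By first-step analysis:
h(Critical) = 0.3·0 + 0.3·h(Critical) + 0.2·h(Mild) + 0.2·h(Severe)
h(Mild) = 0.3·0 + 0.3·h(Critical) + 0.2·h(Mild) + 0.2·h(Severe)
h(Severe) = 0.2·0 + 0.3·h(Critical) + 0.2·h(Mild) + 0.2·1 + 0.1·h(Severe)
Solving: h(Critical) = 0.1143, h(Mild) = 0.1143, h(Severe) = 0.2857.
Starting from Critical, the probability is 0.1143.

0.1143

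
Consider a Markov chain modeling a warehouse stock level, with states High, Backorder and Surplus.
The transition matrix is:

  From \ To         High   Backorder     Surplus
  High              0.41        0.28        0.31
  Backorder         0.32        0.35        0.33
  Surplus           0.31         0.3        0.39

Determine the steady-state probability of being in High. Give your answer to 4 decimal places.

0.3479

Let the stationary distribution be π with π = πP and π_1 + π_2 + π_3 = 1.
π_1 = 0.41·π_1 + 0.32·π_2 + 0.31·π_3
π_2 = 0.28·π_1 + 0.35·π_2 + 0.3·π_3
Solving with the normalization constraint gives π = (0.3479, 0.3085, 0.3437).
So the stationary probability of High is 0.3479.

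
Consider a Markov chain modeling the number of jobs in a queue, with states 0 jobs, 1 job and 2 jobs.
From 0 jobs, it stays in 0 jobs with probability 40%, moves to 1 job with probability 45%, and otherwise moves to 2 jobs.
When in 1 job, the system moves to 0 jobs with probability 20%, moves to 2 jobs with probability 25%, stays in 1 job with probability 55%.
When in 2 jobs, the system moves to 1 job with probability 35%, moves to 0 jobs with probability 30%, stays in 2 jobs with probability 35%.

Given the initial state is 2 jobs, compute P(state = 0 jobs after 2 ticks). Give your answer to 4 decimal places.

Sum over the intermediate state after 1 tick:
P = P(2 jobs→0 jobs)·P(0 jobs→0 jobs) + P(2 jobs→1 job)·P(1 job→0 jobs) + P(2 jobs→2 jobs)·P(2 jobs→0 jobs)
  = 0.3×0.4 + 0.35×0.2 + 0.35×0.3
  = 0.1200 + 0.0700 + 0.1050 = 0.2950

0.2950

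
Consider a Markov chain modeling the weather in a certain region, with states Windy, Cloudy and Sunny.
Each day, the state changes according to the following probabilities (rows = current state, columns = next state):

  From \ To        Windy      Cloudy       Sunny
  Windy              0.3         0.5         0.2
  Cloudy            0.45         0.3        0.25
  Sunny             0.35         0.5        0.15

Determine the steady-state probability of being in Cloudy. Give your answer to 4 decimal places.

Let the stationary distribution be π with π = πP and π_1 + π_2 + π_3 = 1.
π_1 = 0.3·π_1 + 0.45·π_2 + 0.35·π_3
π_2 = 0.5·π_1 + 0.3·π_2 + 0.5·π_3
Solving with the normalization constraint gives π = (0.3730, 0.4167, 0.2103).
So the stationary probability of Cloudy is 0.4167.

0.4167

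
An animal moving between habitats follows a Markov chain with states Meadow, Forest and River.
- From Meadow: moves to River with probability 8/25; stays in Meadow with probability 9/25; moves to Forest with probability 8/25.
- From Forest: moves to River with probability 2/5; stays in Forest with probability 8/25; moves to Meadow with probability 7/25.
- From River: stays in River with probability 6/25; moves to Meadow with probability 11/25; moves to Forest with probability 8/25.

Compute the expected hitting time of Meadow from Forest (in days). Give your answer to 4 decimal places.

Let t(s) be the expected number of days to first reach Meadow from state s, with t(Meadow) = 0. Conditioning on the first day:
t(Forest) = 1 + 0.32·t(Forest) + 0.4·t(River)
t(River) = 1 + 0.32·t(Forest) + 0.24·t(River)
Solving: t(Forest) = 2.9835, t(River) = 2.5720.
Expected days from Forest to Meadow: 2.9835.

2.9835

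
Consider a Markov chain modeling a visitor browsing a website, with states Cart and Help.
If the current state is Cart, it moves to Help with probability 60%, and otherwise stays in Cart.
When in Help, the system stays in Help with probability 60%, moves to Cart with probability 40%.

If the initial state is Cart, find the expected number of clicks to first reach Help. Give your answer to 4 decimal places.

1.6667

Let t(s) be the expected number of clicks to first reach Help from state s, with t(Help) = 0. Conditioning on the first click:
t(Cart) = 1 + 0.4·t(Cart)
Solving: t(Cart) = 1.6667.
Expected clicks from Cart to Help: 1.6667.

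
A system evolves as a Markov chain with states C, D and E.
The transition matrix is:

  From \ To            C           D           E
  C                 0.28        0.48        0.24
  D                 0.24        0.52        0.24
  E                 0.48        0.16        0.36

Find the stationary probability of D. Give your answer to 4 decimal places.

0.4091

Let the stationary distribution be π with π = πP and π_1 + π_2 + π_3 = 1.
π_1 = 0.28·π_1 + 0.24·π_2 + 0.48·π_3
π_2 = 0.48·π_1 + 0.52·π_2 + 0.16·π_3
Solving with the normalization constraint gives π = (0.3182, 0.4091, 0.2727).
So the stationary probability of D is 0.4091.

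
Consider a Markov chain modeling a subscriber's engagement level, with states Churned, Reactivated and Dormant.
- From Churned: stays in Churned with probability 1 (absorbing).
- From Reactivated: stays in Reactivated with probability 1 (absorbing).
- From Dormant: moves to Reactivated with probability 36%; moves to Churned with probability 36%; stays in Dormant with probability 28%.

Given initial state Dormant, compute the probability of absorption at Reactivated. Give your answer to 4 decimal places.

0.5000

Let h(s) be the probability of absorption at Reactivated starting from transient state s. Then h(Reactivated) = 1 and h(Churned) = 0. By first-step analysis:
h(Dormant) = 0.36·0 + 0.36·1 + 0.28·h(Dormant)
Solving: h(Dormant) = 0.5000.
Starting from Dormant, the probability is 0.5000.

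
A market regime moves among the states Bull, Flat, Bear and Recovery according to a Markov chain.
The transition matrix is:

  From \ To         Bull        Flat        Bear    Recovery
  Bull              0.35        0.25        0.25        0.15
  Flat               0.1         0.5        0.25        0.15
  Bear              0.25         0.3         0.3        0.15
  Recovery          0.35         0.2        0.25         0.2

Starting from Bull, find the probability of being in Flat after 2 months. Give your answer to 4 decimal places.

0.3175

Propagate the distribution vector 2 months from Bull.
After 0 months: (1.0000, 0.0000, 0.0000, 0.0000)
After 1 month: (0.3500, 0.2500, 0.2500, 0.1500)
After 2 months: (0.2625, 0.3175, 0.2625, 0.1575)
P(in Flat after 2 months) = 0.3175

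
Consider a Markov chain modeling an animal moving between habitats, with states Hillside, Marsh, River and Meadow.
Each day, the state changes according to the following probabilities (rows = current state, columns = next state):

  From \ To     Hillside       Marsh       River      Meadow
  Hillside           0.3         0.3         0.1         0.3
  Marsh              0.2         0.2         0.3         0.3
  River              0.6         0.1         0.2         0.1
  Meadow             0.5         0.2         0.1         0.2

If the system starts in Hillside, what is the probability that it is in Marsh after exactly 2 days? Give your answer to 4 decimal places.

0.2200

Propagate the distribution vector 2 days from Hillside.
After 0 days: (1.0000, 0.0000, 0.0000, 0.0000)
After 1 day: (0.3000, 0.3000, 0.1000, 0.3000)
After 2 days: (0.3600, 0.2200, 0.1700, 0.2500)
P(in Marsh after 2 days) = 0.2200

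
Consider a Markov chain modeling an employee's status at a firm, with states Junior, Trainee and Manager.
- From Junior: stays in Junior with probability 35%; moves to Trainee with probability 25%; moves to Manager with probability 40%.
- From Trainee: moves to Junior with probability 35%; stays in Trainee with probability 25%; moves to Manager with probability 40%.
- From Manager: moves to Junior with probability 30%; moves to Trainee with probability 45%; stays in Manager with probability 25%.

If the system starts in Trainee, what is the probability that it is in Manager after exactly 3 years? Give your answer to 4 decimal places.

Propagate the distribution vector 3 years from Trainee.
After 0 years: (0.0000, 1.0000, 0.0000)
After 1 year: (0.3500, 0.2500, 0.4000)
After 2 years: (0.3300, 0.3300, 0.3400)
After 3 years: (0.3330, 0.3180, 0.3490)
P(in Manager after 3 years) = 0.3490

0.3490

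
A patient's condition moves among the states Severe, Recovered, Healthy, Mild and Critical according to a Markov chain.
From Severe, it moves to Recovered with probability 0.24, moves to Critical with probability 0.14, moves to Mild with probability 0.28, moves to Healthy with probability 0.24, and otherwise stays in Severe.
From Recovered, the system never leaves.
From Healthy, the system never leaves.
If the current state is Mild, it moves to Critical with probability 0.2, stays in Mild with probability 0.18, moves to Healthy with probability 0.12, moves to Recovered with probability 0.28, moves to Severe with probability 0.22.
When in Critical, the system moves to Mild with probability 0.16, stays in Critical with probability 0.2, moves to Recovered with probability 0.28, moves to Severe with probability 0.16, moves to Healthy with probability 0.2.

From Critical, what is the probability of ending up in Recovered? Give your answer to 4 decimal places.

Let h(s) be the probability of absorption at Recovered starting from transient state s. Then h(Recovered) = 1 and h(Healthy) = 0. By first-step analysis:
h(Severe) = 0.1·h(Severe) + 0.24·1 + 0.24·0 + 0.28·h(Mild) + 0.14·h(Critical)
h(Mild) = 0.22·h(Severe) + 0.28·1 + 0.12·0 + 0.18·h(Mild) + 0.2·h(Critical)
h(Critical) = 0.16·h(Severe) + 0.28·1 + 0.2·0 + 0.16·h(Mild) + 0.2·h(Critical)
Solving: h(Severe) = 0.5553, h(Mild) = 0.6338, h(Critical) = 0.5878.
Starting from Critical, the probability is 0.5878.

0.5878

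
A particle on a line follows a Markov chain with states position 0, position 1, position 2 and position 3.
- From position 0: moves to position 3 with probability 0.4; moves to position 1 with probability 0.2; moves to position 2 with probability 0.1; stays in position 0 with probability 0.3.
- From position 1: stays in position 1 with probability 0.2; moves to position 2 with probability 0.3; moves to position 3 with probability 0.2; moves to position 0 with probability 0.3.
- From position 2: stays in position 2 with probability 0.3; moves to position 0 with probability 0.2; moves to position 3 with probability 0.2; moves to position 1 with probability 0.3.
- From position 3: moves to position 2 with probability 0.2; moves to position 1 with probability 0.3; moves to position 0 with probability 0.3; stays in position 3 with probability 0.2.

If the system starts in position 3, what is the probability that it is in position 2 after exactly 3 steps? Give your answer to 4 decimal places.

Propagate the distribution vector 3 steps from position 3.
After 0 steps: (0.0000, 0.0000, 0.0000, 1.0000)
After 1 step: (0.3000, 0.3000, 0.2000, 0.2000)
After 2 steps: (0.2800, 0.2400, 0.2200, 0.2600)
After 3 steps: (0.2780, 0.2480, 0.2180, 0.2560)
P(in position 2 after 3 steps) = 0.2180

0.2180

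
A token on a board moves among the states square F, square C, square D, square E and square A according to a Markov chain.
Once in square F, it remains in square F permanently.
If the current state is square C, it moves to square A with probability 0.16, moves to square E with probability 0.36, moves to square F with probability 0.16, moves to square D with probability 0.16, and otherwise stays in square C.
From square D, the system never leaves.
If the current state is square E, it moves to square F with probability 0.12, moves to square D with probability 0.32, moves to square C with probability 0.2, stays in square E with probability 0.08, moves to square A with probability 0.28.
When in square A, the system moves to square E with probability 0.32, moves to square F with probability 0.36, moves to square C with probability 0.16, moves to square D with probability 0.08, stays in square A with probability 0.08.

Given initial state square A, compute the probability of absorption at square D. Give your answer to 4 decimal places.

Let h(s) be the probability of absorption at square D starting from transient state s. Then h(square D) = 1 and h(square F) = 0. By first-step analysis:
h(square C) = 0.16·0 + 0.16·h(square C) + 0.16·1 + 0.36·h(square E) + 0.16·h(square A)
h(square E) = 0.12·0 + 0.2·h(square C) + 0.32·1 + 0.08·h(square E) + 0.28·h(square A)
h(square A) = 0.36·0 + 0.16·h(square C) + 0.08·1 + 0.32·h(square E) + 0.08·h(square A)
Solving: h(square C) = 0.5068, h(square E) = 0.5718, h(square A) = 0.3740.
Starting from square A, the probability is 0.3740.

0.3740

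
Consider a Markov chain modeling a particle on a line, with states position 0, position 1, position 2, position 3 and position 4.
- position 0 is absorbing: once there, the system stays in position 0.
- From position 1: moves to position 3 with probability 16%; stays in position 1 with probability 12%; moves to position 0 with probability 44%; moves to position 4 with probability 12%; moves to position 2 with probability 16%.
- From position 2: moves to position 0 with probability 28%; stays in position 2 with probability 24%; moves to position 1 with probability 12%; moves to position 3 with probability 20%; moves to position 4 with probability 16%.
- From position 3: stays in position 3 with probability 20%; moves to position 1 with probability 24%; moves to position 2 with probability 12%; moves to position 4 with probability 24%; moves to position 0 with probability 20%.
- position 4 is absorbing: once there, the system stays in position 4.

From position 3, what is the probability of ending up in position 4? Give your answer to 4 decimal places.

0.4409

Let h(s) be the probability of absorption at position 4 starting from transient state s. Then h(position 4) = 1 and h(position 0) = 0. By first-step analysis:
h(position 1) = 0.44·0 + 0.12·h(position 1) + 0.16·h(position 2) + 0.16·h(position 3) + 0.12·1
h(position 2) = 0.28·0 + 0.12·h(position 1) + 0.24·h(position 2) + 0.2·h(position 3) + 0.16·1
h(position 3) = 0.2·0 + 0.24·h(position 1) + 0.12·h(position 2) + 0.2·h(position 3) + 0.24·1
Solving: h(position 1) = 0.2841, h(position 2) = 0.3714, h(position 3) = 0.4409.
Starting from position 3, the probability is 0.4409.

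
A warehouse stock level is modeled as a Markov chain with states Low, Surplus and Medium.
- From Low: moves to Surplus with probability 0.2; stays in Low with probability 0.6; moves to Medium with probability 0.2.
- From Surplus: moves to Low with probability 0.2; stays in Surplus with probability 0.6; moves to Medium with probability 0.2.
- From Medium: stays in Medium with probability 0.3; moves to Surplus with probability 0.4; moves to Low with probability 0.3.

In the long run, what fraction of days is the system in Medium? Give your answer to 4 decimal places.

Let the stationary distribution be π with π = πP and π_1 + π_2 + π_3 = 1.
π_1 = 0.6·π_1 + 0.2·π_2 + 0.3·π_3
π_2 = 0.2·π_1 + 0.6·π_2 + 0.4·π_3
Solving with the normalization constraint gives π = (0.3704, 0.4074, 0.2222).
So the stationary probability of Medium is 0.2222.

0.2222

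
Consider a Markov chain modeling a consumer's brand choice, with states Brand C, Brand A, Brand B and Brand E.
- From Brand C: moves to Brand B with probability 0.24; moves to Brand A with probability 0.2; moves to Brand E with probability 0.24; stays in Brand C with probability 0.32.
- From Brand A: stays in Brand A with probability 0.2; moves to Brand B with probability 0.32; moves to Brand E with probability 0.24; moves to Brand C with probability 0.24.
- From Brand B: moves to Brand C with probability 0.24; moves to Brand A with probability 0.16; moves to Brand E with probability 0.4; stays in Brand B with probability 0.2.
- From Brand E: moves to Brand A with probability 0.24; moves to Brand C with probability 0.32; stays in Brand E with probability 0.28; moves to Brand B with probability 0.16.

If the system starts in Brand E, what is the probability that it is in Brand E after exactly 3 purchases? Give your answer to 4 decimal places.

0.2879

Propagate the distribution vector 3 purchases from Brand E.
After 0 purchases: (0.0000, 0.0000, 0.0000, 1.0000)
After 1 purchase: (0.3200, 0.2400, 0.1600, 0.2800)
After 2 purchases: (0.2880, 0.2048, 0.2304, 0.2768)
After 3 purchases: (0.2852, 0.2019, 0.2250, 0.2879)
P(in Brand E after 3 purchases) = 0.2879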